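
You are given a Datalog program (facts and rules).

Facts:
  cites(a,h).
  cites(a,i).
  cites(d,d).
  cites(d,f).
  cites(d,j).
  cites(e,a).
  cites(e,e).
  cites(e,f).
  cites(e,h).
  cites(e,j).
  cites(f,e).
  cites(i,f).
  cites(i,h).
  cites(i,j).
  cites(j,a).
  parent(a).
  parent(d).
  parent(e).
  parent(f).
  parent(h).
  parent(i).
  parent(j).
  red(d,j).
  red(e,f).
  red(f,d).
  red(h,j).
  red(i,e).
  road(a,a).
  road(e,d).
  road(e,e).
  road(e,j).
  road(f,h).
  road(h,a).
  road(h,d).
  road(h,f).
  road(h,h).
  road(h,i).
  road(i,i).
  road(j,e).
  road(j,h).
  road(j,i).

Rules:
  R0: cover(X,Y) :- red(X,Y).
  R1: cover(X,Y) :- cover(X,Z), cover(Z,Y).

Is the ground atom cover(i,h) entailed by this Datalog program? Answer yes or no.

round 1: derive cover(d,j) via R0 from red(d,j)
round 1: derive cover(e,f) via R0 from red(e,f)
round 1: derive cover(f,d) via R0 from red(f,d)
round 1: derive cover(h,j) via R0 from red(h,j)
round 1: derive cover(i,e) via R0 from red(i,e)
round 2: derive cover(e,d) via R1 from cover(e,f), cover(f,d)
round 2: derive cover(f,j) via R1 from cover(f,d), cover(d,j)
round 2: derive cover(i,f) via R1 from cover(i,e), cover(e,f)
round 3: derive cover(e,j) via R1 from cover(e,d), cover(d,j)
round 3: derive cover(i,d) via R1 from cover(i,e), cover(e,d)
round 3: derive cover(i,j) via R1 from cover(i,f), cover(f,j)

no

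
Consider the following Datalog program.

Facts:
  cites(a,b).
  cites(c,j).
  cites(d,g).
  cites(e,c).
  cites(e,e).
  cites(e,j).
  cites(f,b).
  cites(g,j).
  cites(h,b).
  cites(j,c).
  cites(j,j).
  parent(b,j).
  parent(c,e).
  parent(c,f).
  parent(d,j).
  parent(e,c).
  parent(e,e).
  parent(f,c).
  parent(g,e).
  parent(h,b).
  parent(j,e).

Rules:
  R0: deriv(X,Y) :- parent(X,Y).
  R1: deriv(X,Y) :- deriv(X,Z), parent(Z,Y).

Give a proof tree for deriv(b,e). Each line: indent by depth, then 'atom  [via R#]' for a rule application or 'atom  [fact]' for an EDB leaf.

deriv(b,e)  [via R1]
  deriv(b,j)  [via R0]
    parent(b,j)  [fact]
  parent(j,e)  [fact]

round 1: derive deriv(b,j) via R0 from parent(b,j)
round 1: derive deriv(c,e) via R0 from parent(c,e)
round 1: derive deriv(c,f) via R0 from parent(c,f)
round 1: derive deriv(d,j) via R0 from parent(d,j)
round 1: derive deriv(e,c) via R0 from parent(e,c)
round 1: derive deriv(e,e) via R0 from parent(e,e)
round 1: derive deriv(f,c) via R0 from parent(f,c)
round 1: derive deriv(g,e) via R0 from parent(g,e)
round 1: derive deriv(h,b) via R0 from parent(h,b)
round 1: derive deriv(j,e) via R0 from parent(j,e)
round 2: derive deriv(b,e) via R1 from deriv(b,j), parent(j,e)
round 2: derive deriv(c,c) via R1 from deriv(c,e), parent(e,c)
round 2: derive deriv(d,e) via R1 from deriv(d,j), parent(j,e)
round 2: derive deriv(e,f) via R1 from deriv(e,c), parent(c,f)
round 2: derive deriv(f,e) via R1 from deriv(f,c), parent(c,e)
round 2: derive deriv(f,f) via R1 from deriv(f,c), parent(c,f)
round 2: derive deriv(g,c) via R1 from deriv(g,e), parent(e,c)
round 2: derive deriv(h,j) via R1 from deriv(h,b), parent(b,j)
round 2: derive deriv(j,c) via R1 from deriv(j,e), parent(e,c)
round 3: derive deriv(b,c) via R1 from deriv(b,e), parent(e,c)
round 3: derive deriv(d,c) via R1 from deriv(d,e), parent(e,c)
round 3: derive deriv(g,f) via R1 from deriv(g,c), parent(c,f)
round 3: derive deriv(h,e) via R1 from deriv(h,j), parent(j,e)
round 3: derive deriv(j,f) via R1 from deriv(j,c), parent(c,f)
round 4: derive deriv(b,f) via R1 from deriv(b,c), parent(c,f)
round 4: derive deriv(d,f) via R1 from deriv(d,c), parent(c,f)
round 4: derive deriv(h,c) via R1 from deriv(h,e), parent(e,c)
round 5: derive deriv(h,f) via R1 from deriv(h,c), parent(c,f)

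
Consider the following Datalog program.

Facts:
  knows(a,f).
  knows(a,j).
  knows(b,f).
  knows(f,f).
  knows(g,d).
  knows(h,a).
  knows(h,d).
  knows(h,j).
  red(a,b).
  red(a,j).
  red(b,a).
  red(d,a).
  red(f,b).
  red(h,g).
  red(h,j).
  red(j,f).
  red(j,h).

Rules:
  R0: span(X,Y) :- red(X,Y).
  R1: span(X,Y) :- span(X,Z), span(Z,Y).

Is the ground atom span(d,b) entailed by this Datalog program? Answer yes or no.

yes

round 1: derive span(a,b) via R0 from red(a,b)
round 1: derive span(a,j) via R0 from red(a,j)
round 1: derive span(b,a) via R0 from red(b,a)
round 1: derive span(d,a) via R0 from red(d,a)
round 1: derive span(f,b) via R0 from red(f,b)
round 1: derive span(h,g) via R0 from red(h,g)
round 1: derive span(h,j) via R0 from red(h,j)
round 1: derive span(j,f) via R0 from red(j,f)
round 1: derive span(j,h) via R0 from red(j,h)
round 2: derive span(a,a) via R1 from span(a,b), span(b,a)
round 2: derive span(a,f) via R1 from span(a,j), span(j,f)
round 2: derive span(a,h) via R1 from span(a,j), span(j,h)
round 2: derive span(b,b) via R1 from span(b,a), span(a,b)
round 2: derive span(b,j) via R1 from span(b,a), span(a,j)
round 2: derive span(d,b) via R1 from span(d,a), span(a,b)
round 2: derive span(d,j) via R1 from span(d,a), span(a,j)
round 2: derive span(f,a) via R1 from span(f,b), span(b,a)
round 2: derive span(h,f) via R1 from span(h,j), span(j,f)
round 2: derive span(h,h) via R1 from span(h,j), span(j,h)
round 2: derive span(j,b) via R1 from span(j,f), span(f,b)
round 2: derive span(j,g) via R1 from span(j,h), span(h,g)
round 2: derive span(j,j) via R1 from span(j,h), span(h,j)
round 3: derive span(a,g) via R1 from span(a,h), span(h,g)
round 3: derive span(b,f) via R1 from span(b,a), span(a,f)
round 3: derive span(b,g) via R1 from span(b,j), span(j,g)
round 3: derive span(b,h) via R1 from span(b,a), span(a,h)
round 3: derive span(d,f) via R1 from span(d,a), span(a,f)
round 3: derive span(d,g) via R1 from span(d,j), span(j,g)
round 3: derive span(d,h) via R1 from span(d,a), span(a,h)
round 3: derive span(f,f) via R1 from span(f,a), span(a,f)
round 3: derive span(f,h) via R1 from span(f,a), span(a,h)
round 3: derive span(f,j) via R1 from span(f,a), span(a,j)
round 3: derive span(h,a) via R1 from span(h,f), span(f,a)
round 3: derive span(h,b) via R1 from span(h,f), span(f,b)
round 3: derive span(j,a) via R1 from span(j,b), span(b,a)
round 4: derive span(f,g) via R1 from span(f,a), span(a,g)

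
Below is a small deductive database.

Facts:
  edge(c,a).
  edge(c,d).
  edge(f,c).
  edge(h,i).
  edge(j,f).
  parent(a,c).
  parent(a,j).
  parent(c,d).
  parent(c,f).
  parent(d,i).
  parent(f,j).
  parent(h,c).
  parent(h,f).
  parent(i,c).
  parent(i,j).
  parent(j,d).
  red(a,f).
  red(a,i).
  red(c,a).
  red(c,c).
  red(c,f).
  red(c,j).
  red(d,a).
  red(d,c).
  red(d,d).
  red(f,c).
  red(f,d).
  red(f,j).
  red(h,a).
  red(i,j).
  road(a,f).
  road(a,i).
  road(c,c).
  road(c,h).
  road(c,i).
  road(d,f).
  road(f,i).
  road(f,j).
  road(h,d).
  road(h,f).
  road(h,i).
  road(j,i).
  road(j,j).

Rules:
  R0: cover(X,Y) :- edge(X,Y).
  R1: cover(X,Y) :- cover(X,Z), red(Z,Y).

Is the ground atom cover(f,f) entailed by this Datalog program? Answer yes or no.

round 1: derive cover(c,a) via R0 from edge(c,a)
round 1: derive cover(c,d) via R0 from edge(c,d)
round 1: derive cover(f,c) via R0 from edge(f,c)
round 1: derive cover(h,i) via R0 from edge(h,i)
round 1: derive cover(j,f) via R0 from edge(j,f)
round 2: derive cover(c,c) via R1 from cover(c,d), red(d,c)
round 2: derive cover(c,f) via R1 from cover(c,a), red(a,f)
round 2: derive cover(c,i) via R1 from cover(c,a), red(a,i)
round 2: derive cover(f,a) via R1 from cover(f,c), red(c,a)
round 2: derive cover(f,f) via R1 from cover(f,c), red(c,f)
round 2: derive cover(f,j) via R1 from cover(f,c), red(c,j)
round 2: derive cover(h,j) via R1 from cover(h,i), red(i,j)
round 2: derive cover(j,c) via R1 from cover(j,f), red(f,c)
round 2: derive cover(j,d) via R1 from cover(j,f), red(f,d)
round 2: derive cover(j,j) via R1 from cover(j,f), red(f,j)
round 3: derive cover(c,j) via R1 from cover(c,c), red(c,j)
round 3: derive cover(f,d) via R1 from cover(f,f), red(f,d)
round 3: derive cover(f,i) via R1 from cover(f,a), red(a,i)
round 3: derive cover(j,a) via R1 from cover(j,c), red(c,a)
round 4: derive cover(j,i) via R1 from cover(j,a), red(a,i)

yes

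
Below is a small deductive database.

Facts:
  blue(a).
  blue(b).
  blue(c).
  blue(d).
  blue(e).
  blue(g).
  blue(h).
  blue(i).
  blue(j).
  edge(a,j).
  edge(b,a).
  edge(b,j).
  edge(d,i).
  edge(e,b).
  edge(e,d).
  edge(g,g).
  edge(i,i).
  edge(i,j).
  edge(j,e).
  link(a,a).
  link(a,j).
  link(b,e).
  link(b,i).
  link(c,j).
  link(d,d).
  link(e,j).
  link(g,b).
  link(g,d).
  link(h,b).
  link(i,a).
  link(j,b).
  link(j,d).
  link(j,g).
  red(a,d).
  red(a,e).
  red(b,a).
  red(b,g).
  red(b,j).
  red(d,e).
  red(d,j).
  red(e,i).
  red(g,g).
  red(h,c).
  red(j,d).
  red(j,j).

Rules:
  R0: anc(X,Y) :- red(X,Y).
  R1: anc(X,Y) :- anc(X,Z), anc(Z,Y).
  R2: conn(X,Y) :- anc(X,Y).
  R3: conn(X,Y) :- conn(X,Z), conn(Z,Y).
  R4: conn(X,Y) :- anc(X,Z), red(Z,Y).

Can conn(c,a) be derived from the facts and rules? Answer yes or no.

round 1: derive anc(a,d) via R0 from red(a,d)
round 1: derive anc(a,e) via R0 from red(a,e)
round 1: derive anc(b,a) via R0 from red(b,a)
round 1: derive anc(b,g) via R0 from red(b,g)
round 1: derive anc(b,j) via R0 from red(b,j)
round 1: derive anc(d,e) via R0 from red(d,e)
round 1: derive anc(d,j) via R0 from red(d,j)
round 1: derive anc(e,i) via R0 from red(e,i)
round 1: derive anc(g,g) via R0 from red(g,g)
round 1: derive anc(h,c) via R0 from red(h,c)
round 1: derive anc(j,d) via R0 from red(j,d)
round 1: derive anc(j,j) via R0 from red(j,j)
round 2: derive anc(a,i) via R1 from anc(a,e), anc(e,i)
round 2: derive anc(a,j) via R1 from anc(a,d), anc(d,j)
round 2: derive anc(b,d) via R1 from anc(b,a), anc(a,d)
round 2: derive anc(b,e) via R1 from anc(b,a), anc(a,e)
round 2: derive anc(d,d) via R1 from anc(d,j), anc(j,d)
round 2: derive anc(d,i) via R1 from anc(d,e), anc(e,i)
round 2: derive anc(j,e) via R1 from anc(j,d), anc(d,e)
round 2: derive conn(a,d) via R2 from anc(a,d)
round 2: derive conn(a,e) via R2 from anc(a,e)
round 2: derive conn(b,a) via R2 from anc(b,a)
round 2: derive conn(b,g) via R2 from anc(b,g)
round 2: derive conn(b,j) via R2 from anc(b,j)
round 2: derive conn(d,e) via R2 from anc(d,e)
round 2: derive conn(d,j) via R2 from anc(d,j)
round 2: derive conn(e,i) via R2 from anc(e,i)
round 2: derive conn(g,g) via R2 from anc(g,g)
round 2: derive conn(h,c) via R2 from anc(h,c)
round 2: derive conn(j,d) via R2 from anc(j,d)
round 2: derive conn(j,j) via R2 from anc(j,j)
round 2: derive conn(a,i) via R4 from anc(a,e), red(e,i)
round 2: derive conn(a,j) via R4 from anc(a,d), red(d,j)
round 2: derive conn(b,d) via R4 from anc(b,a), red(a,d)
round 2: derive conn(b,e) via R4 from anc(b,a), red(a,e)
round 2: derive conn(d,d) via R4 from anc(d,j), red(j,d)
round 2: derive conn(d,i) via R4 from anc(d,e), red(e,i)
round 2: derive conn(j,e) via R4 from anc(j,d), red(d,e)
round 3: derive anc(b,i) via R1 from anc(b,a), anc(a,i)
round 3: derive anc(j,i) via R1 from anc(j,d), anc(d,i)
round 3: derive conn(b,i) via R3 from conn(b,a), conn(a,i)
round 3: derive conn(j,i) via R3 from conn(j,d), conn(d,i)

no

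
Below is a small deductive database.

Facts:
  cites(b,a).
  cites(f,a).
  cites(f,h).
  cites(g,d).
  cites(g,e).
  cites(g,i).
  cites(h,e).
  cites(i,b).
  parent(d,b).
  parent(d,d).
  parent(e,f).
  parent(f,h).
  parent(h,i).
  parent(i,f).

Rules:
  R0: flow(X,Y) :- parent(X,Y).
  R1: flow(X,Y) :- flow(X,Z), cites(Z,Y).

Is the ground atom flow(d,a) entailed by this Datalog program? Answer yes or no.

round 1: derive flow(d,b) via R0 from parent(d,b)
round 1: derive flow(d,d) via R0 from parent(d,d)
round 1: derive flow(e,f) via R0 from parent(e,f)
round 1: derive flow(f,h) via R0 from parent(f,h)
round 1: derive flow(h,i) via R0 from parent(h,i)
round 1: derive flow(i,f) via R0 from parent(i,f)
round 2: derive flow(d,a) via R1 from flow(d,b), cites(b,a)
round 2: derive flow(e,a) via R1 from flow(e,f), cites(f,a)
round 2: derive flow(e,h) via R1 from flow(e,f), cites(f,h)
round 2: derive flow(f,e) via R1 from flow(f,h), cites(h,e)
round 2: derive flow(h,b) via R1 from flow(h,i), cites(i,b)
round 2: derive flow(i,a) via R1 from flow(i,f), cites(f,a)
round 2: derive flow(i,h) via R1 from flow(i,f), cites(f,h)
round 3: derive flow(e,e) via R1 from flow(e,h), cites(h,e)
round 3: derive flow(h,a) via R1 from flow(h,b), cites(b,a)
round 3: derive flow(i,e) via R1 from flow(i,h), cites(h,e)

yes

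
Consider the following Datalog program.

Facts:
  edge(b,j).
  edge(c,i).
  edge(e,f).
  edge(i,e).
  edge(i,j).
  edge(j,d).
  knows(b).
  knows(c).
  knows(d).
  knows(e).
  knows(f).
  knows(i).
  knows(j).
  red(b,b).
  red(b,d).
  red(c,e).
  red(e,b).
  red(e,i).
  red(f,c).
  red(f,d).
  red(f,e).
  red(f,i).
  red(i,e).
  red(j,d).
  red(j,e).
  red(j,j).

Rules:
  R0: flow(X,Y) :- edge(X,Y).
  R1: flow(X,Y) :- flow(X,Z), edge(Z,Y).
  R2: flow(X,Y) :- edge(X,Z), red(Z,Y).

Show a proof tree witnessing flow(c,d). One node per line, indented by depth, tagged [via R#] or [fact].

flow(c,d)  [via R1]
  flow(c,j)  [via R1]
    flow(c,i)  [via R0]
      edge(c,i)  [fact]
    edge(i,j)  [fact]
  edge(j,d)  [fact]

round 1: derive flow(b,j) via R0 from edge(b,j)
round 1: derive flow(c,i) via R0 from edge(c,i)
round 1: derive flow(e,f) via R0 from edge(e,f)
round 1: derive flow(i,e) via R0 from edge(i,e)
round 1: derive flow(i,j) via R0 from edge(i,j)
round 1: derive flow(j,d) via R0 from edge(j,d)
round 1: derive flow(b,d) via R2 from edge(b,j), red(j,d)
round 1: derive flow(b,e) via R2 from edge(b,j), red(j,e)
round 1: derive flow(c,e) via R2 from edge(c,i), red(i,e)
round 1: derive flow(e,c) via R2 from edge(e,f), red(f,c)
round 1: derive flow(e,d) via R2 from edge(e,f), red(f,d)
round 1: derive flow(e,e) via R2 from edge(e,f), red(f,e)
round 1: derive flow(e,i) via R2 from edge(e,f), red(f,i)
round 1: derive flow(i,b) via R2 from edge(i,e), red(e,b)
round 1: derive flow(i,d) via R2 from edge(i,j), red(j,d)
round 1: derive flow(i,i) via R2 from edge(i,e), red(e,i)
round 2: derive flow(b,f) via R1 from flow(b,e), edge(e,f)
round 2: derive flow(c,f) via R1 from flow(c,e), edge(e,f)
round 2: derive flow(c,j) via R1 from flow(c,i), edge(i,j)
round 2: derive flow(e,j) via R1 from flow(e,i), edge(i,j)
round 2: derive flow(i,f) via R1 from flow(i,e), edge(e,f)
round 3: derive flow(c,d) via R1 from flow(c,j), edge(j,d)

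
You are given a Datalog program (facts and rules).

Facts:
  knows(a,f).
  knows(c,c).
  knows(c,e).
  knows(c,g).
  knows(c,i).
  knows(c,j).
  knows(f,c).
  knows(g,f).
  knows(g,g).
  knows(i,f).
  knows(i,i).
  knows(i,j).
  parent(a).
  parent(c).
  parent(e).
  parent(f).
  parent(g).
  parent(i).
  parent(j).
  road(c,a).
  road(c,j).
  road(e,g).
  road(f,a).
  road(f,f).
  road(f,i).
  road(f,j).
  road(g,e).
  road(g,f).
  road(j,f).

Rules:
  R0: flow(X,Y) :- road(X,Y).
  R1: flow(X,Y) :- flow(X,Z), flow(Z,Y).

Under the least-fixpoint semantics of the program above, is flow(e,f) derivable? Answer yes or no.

yes

round 1: derive flow(c,a) via R0 from road(c,a)
round 1: derive flow(c,j) via R0 from road(c,j)
round 1: derive flow(e,g) via R0 from road(e,g)
round 1: derive flow(f,a) via R0 from road(f,a)
round 1: derive flow(f,f) via R0 from road(f,f)
round 1: derive flow(f,i) via R0 from road(f,i)
round 1: derive flow(f,j) via R0 from road(f,j)
round 1: derive flow(g,e) via R0 from road(g,e)
round 1: derive flow(g,f) via R0 from road(g,f)
round 1: derive flow(j,f) via R0 from road(j,f)
round 2: derive flow(c,f) via R1 from flow(c,j), flow(j,f)
round 2: derive flow(e,e) via R1 from flow(e,g), flow(g,e)
round 2: derive flow(e,f) via R1 from flow(e,g), flow(g,f)
round 2: derive flow(g,a) via R1 from flow(g,f), flow(f,a)
round 2: derive flow(g,g) via R1 from flow(g,e), flow(e,g)
round 2: derive flow(g,i) via R1 from flow(g,f), flow(f,i)
round 2: derive flow(g,j) via R1 from flow(g,f), flow(f,j)
round 2: derive flow(j,a) via R1 from flow(j,f), flow(f,a)
round 2: derive flow(j,i) via R1 from flow(j,f), flow(f,i)
round 2: derive flow(j,j) via R1 from flow(j,f), flow(f,j)
round 3: derive flow(c,i) via R1 from flow(c,f), flow(f,i)
round 3: derive flow(e,a) via R1 from flow(e,f), flow(f,a)
round 3: derive flow(e,i) via R1 from flow(e,f), flow(f,i)
round 3: derive flow(e,j) via R1 from flow(e,f), flow(f,j)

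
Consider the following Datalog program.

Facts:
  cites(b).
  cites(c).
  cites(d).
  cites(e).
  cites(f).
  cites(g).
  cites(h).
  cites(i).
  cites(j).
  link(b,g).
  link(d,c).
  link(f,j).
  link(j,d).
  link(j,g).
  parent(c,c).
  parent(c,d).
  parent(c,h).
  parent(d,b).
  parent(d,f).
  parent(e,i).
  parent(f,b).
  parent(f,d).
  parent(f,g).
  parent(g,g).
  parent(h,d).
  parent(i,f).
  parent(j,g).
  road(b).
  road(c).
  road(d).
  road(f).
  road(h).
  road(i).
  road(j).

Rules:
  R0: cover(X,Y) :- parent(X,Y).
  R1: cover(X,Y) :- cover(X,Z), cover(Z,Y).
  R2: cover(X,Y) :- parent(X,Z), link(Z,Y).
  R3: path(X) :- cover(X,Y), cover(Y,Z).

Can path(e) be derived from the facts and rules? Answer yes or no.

round 1: derive cover(c,c) via R0 from parent(c,c)
round 1: derive cover(c,d) via R0 from parent(c,d)
round 1: derive cover(c,h) via R0 from parent(c,h)
round 1: derive cover(d,b) via R0 from parent(d,b)
round 1: derive cover(d,f) via R0 from parent(d,f)
round 1: derive cover(e,i) via R0 from parent(e,i)
round 1: derive cover(f,b) via R0 from parent(f,b)
round 1: derive cover(f,d) via R0 from parent(f,d)
round 1: derive cover(f,g) via R0 from parent(f,g)
round 1: derive cover(g,g) via R0 from parent(g,g)
round 1: derive cover(h,d) via R0 from parent(h,d)
round 1: derive cover(i,f) via R0 from parent(i,f)
round 1: derive cover(j,g) via R0 from parent(j,g)
round 1: derive cover(d,g) via R2 from parent(d,b), link(b,g)
round 1: derive cover(d,j) via R2 from parent(d,f), link(f,j)
round 1: derive cover(f,c) via R2 from parent(f,d), link(d,c)
round 1: derive cover(h,c) via R2 from parent(h,d), link(d,c)
round 1: derive cover(i,j) via R2 from parent(i,f), link(f,j)
round 2: derive cover(c,b) via R1 from cover(c,d), cover(d,b)
round 2: derive cover(c,f) via R1 from cover(c,d), cover(d,f)
round 2: derive cover(c,g) via R1 from cover(c,d), cover(d,g)
round 2: derive cover(c,j) via R1 from cover(c,d), cover(d,j)
round 2: derive cover(d,c) via R1 from cover(d,f), cover(f,c)
round 2: derive cover(d,d) via R1 from cover(d,f), cover(f,d)
round 2: derive cover(e,f) via R1 from cover(e,i), cover(i,f)
round 2: derive cover(e,j) via R1 from cover(e,i), cover(i,j)
round 2: derive cover(f,f) via R1 from cover(f,d), cover(d,f)
round 2: derive cover(f,h) via R1 from cover(f,c), cover(c,h)
round 2: derive cover(f,j) via R1 from cover(f,d), cover(d,j)
round 2: derive cover(h,b) via R1 from cover(h,d), cover(d,b)
round 2: derive cover(h,f) via R1 from cover(h,d), cover(d,f)
round 2: derive cover(h,g) via R1 from cover(h,d), cover(d,g)
round 2: derive cover(h,h) via R1 from cover(h,c), cover(c,h)
round 2: derive cover(h,j) via R1 from cover(h,d), cover(d,j)
round 2: derive cover(i,b) via R1 from cover(i,f), cover(f,b)
round 2: derive cover(i,c) via R1 from cover(i,f), cover(f,c)
round 2: derive cover(i,d) via R1 from cover(i,f), cover(f,d)
round 2: derive cover(i,g) via R1 from cover(i,f), cover(f,g)
round 2: derive path(c) via R3 from cover(c,c), cover(c,c)
round 2: derive path(d) via R3 from cover(d,f), cover(f,b)
round 2: derive path(e) via R3 from cover(e,i), cover(i,f)
round 2: derive path(f) via R3 from cover(f,c), cover(c,c)
round 2: derive path(g) via R3 from cover(g,g), cover(g,g)
round 2: derive path(h) via R3 from cover(h,c), cover(c,c)
round 2: derive path(i) via R3 from cover(i,f), cover(f,b)
round 2: derive path(j) via R3 from cover(j,g), cover(g,g)
round 3: derive cover(d,h) via R1 from cover(d,c), cover(c,h)
round 3: derive cover(e,b) via R1 from cover(e,f), cover(f,b)
round 3: derive cover(e,c) via R1 from cover(e,f), cover(f,c)
round 3: derive cover(e,d) via R1 from cover(e,f), cover(f,d)
round 3: derive cover(e,g) via R1 from cover(e,f), cover(f,g)
round 3: derive cover(e,h) via R1 from cover(e,f), cover(f,h)
round 3: derive cover(i,h) via R1 from cover(i,c), cover(c,h)

yes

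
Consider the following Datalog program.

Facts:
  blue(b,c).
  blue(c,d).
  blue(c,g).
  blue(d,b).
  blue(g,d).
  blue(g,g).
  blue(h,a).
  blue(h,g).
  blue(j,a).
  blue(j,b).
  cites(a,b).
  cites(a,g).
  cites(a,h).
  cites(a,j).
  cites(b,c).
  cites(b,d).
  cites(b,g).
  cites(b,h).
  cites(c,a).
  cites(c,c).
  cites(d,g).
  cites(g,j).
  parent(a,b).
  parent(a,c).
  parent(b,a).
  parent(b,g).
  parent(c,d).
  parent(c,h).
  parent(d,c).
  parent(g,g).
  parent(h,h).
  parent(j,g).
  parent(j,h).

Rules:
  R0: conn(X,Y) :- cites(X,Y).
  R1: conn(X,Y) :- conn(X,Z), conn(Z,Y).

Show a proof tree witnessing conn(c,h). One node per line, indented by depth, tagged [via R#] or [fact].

round 1: derive conn(a,b) via R0 from cites(a,b)
round 1: derive conn(a,g) via R0 from cites(a,g)
round 1: derive conn(a,h) via R0 from cites(a,h)
round 1: derive conn(a,j) via R0 from cites(a,j)
round 1: derive conn(b,c) via R0 from cites(b,c)
round 1: derive conn(b,d) via R0 from cites(b,d)
round 1: derive conn(b,g) via R0 from cites(b,g)
round 1: derive conn(b,h) via R0 from cites(b,h)
round 1: derive conn(c,a) via R0 from cites(c,a)
round 1: derive conn(c,c) via R0 from cites(c,c)
round 1: derive conn(d,g) via R0 from cites(d,g)
round 1: derive conn(g,j) via R0 from cites(g,j)
round 2: derive conn(a,c) via R1 from conn(a,b), conn(b,c)
round 2: derive conn(a,d) via R1 from conn(a,b), conn(b,d)
round 2: derive conn(b,a) via R1 from conn(b,c), conn(c,a)
round 2: derive conn(b,j) via R1 from conn(b,g), conn(g,j)
round 2: derive conn(c,b) via R1 from conn(c,a), conn(a,b)
round 2: derive conn(c,g) via R1 from conn(c,a), conn(a,g)
round 2: derive conn(c,h) via R1 from conn(c,a), conn(a,h)
round 2: derive conn(c,j) via R1 from conn(c,a), conn(a,j)
round 2: derive conn(d,j) via R1 from conn(d,g), conn(g,j)
round 3: derive conn(a,a) via R1 from conn(a,b), conn(b,a)
round 3: derive conn(b,b) via R1 from conn(b,a), conn(a,b)
round 3: derive conn(c,d) via R1 from conn(c,a), conn(a,d)

conn(c,h)  [via R1]
  conn(c,a)  [via R0]
    cites(c,a)  [fact]
  conn(a,h)  [via R0]
    cites(a,h)  [fact]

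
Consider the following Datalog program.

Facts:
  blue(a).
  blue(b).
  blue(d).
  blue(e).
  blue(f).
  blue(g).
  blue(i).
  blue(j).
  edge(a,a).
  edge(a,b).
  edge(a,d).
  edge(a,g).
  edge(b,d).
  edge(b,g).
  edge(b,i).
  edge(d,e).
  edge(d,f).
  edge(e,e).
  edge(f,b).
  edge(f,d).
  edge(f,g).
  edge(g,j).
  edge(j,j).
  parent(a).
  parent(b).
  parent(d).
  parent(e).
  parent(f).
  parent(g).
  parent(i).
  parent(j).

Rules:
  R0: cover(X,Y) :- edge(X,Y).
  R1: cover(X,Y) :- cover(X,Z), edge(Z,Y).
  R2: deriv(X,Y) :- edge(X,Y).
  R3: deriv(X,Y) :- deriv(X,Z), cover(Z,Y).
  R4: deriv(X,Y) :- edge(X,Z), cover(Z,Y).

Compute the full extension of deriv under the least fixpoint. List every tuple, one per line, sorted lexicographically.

deriv(a,a)
deriv(a,b)
deriv(a,d)
deriv(a,e)
deriv(a,f)
deriv(a,g)
deriv(a,i)
deriv(a,j)
deriv(b,b)
deriv(b,d)
deriv(b,e)
deriv(b,f)
deriv(b,g)
deriv(b,i)
deriv(b,j)
deriv(d,b)
deriv(d,d)
deriv(d,e)
deriv(d,f)
deriv(d,g)
deriv(d,i)
deriv(d,j)
deriv(e,e)
deriv(f,b)
deriv(f,d)
deriv(f,e)
deriv(f,f)
deriv(f,g)
deriv(f,i)
deriv(f,j)
deriv(g,j)
deriv(j,j)

round 1: derive cover(a,a) via R0 from edge(a,a)
round 1: derive cover(a,b) via R0 from edge(a,b)
round 1: derive cover(a,d) via R0 from edge(a,d)
round 1: derive cover(a,g) via R0 from edge(a,g)
round 1: derive cover(b,d) via R0 from edge(b,d)
round 1: derive cover(b,g) via R0 from edge(b,g)
round 1: derive cover(b,i) via R0 from edge(b,i)
round 1: derive cover(d,e) via R0 from edge(d,e)
round 1: derive cover(d,f) via R0 from edge(d,f)
round 1: derive cover(e,e) via R0 from edge(e,e)
round 1: derive cover(f,b) via R0 from edge(f,b)
round 1: derive cover(f,d) via R0 from edge(f,d)
round 1: derive cover(f,g) via R0 from edge(f,g)
round 1: derive cover(g,j) via R0 from edge(g,j)
round 1: derive cover(j,j) via R0 from edge(j,j)
round 1: derive deriv(a,a) via R2 from edge(a,a)
round 1: derive deriv(a,b) via R2 from edge(a,b)
round 1: derive deriv(a,d) via R2 from edge(a,d)
round 1: derive deriv(a,g) via R2 from edge(a,g)
round 1: derive deriv(b,d) via R2 from edge(b,d)
round 1: derive deriv(b,g) via R2 from edge(b,g)
round 1: derive deriv(b,i) via R2 from edge(b,i)
round 1: derive deriv(d,e) via R2 from edge(d,e)
round 1: derive deriv(d,f) via R2 from edge(d,f)
round 1: derive deriv(e,e) via R2 from edge(e,e)
round 1: derive deriv(f,b) via R2 from edge(f,b)
round 1: derive deriv(f,d) via R2 from edge(f,d)
round 1: derive deriv(f,g) via R2 from edge(f,g)
round 1: derive deriv(g,j) via R2 from edge(g,j)
round 1: derive deriv(j,j) via R2 from edge(j,j)
round 2: derive cover(a,e) via R1 from cover(a,d), edge(d,e)
round 2: derive cover(a,f) via R1 from cover(a,d), edge(d,f)
round 2: derive cover(a,i) via R1 from cover(a,b), edge(b,i)
round 2: derive cover(a,j) via R1 from cover(a,g), edge(g,j)
round 2: derive cover(b,e) via R1 from cover(b,d), edge(d,e)
round 2: derive cover(b,f) via R1 from cover(b,d), edge(d,f)
round 2: derive cover(b,j) via R1 from cover(b,g), edge(g,j)
round 2: derive cover(d,b) via R1 from cover(d,f), edge(f,b)
round 2: derive cover(d,d) via R1 from cover(d,f), edge(f,d)
round 2: derive cover(d,g) via R1 from cover(d,f), edge(f,g)
round 2: derive cover(f,e) via R1 from cover(f,d), edge(d,e)
round 2: derive cover(f,f) via R1 from cover(f,d), edge(d,f)
round 2: derive cover(f,i) via R1 from cover(f,b), edge(b,i)
round 2: derive cover(f,j) via R1 from cover(f,g), edge(g,j)
round 2: derive deriv(a,e) via R3 from deriv(a,d), cover(d,e)
round 2: derive deriv(a,f) via R3 from deriv(a,d), cover(d,f)
round 2: derive deriv(a,i) via R3 from deriv(a,b), cover(b,i)
round 2: derive deriv(a,j) via R3 from deriv(a,g), cover(g,j)
round 2: derive deriv(b,e) via R3 from deriv(b,d), cover(d,e)
round 2: derive deriv(b,f) via R3 from deriv(b,d), cover(d,f)
round 2: derive deriv(b,j) via R3 from deriv(b,g), cover(g,j)
round 2: derive deriv(d,b) via R3 from deriv(d,f), cover(f,b)
round 2: derive deriv(d,d) via R3 from deriv(d,f), cover(f,d)
round 2: derive deriv(d,g) via R3 from deriv(d,f), cover(f,g)
round 2: derive deriv(f,e) via R3 from deriv(f,d), cover(d,e)
round 2: derive deriv(f,f) via R3 from deriv(f,d), cover(d,f)
round 2: derive deriv(f,i) via R3 from deriv(f,b), cover(b,i)
round 2: derive deriv(f,j) via R3 from deriv(f,g), cover(g,j)
round 3: derive cover(b,b) via R1 from cover(b,f), edge(f,b)
round 3: derive cover(d,i) via R1 from cover(d,b), edge(b,i)
round 3: derive cover(d,j) via R1 from cover(d,g), edge(g,j)
round 3: derive deriv(b,b) via R3 from deriv(b,d), cover(d,b)
round 3: derive deriv(d,i) via R3 from deriv(d,b), cover(b,i)
round 3: derive deriv(d,j) via R3 from deriv(d,b), cover(b,j)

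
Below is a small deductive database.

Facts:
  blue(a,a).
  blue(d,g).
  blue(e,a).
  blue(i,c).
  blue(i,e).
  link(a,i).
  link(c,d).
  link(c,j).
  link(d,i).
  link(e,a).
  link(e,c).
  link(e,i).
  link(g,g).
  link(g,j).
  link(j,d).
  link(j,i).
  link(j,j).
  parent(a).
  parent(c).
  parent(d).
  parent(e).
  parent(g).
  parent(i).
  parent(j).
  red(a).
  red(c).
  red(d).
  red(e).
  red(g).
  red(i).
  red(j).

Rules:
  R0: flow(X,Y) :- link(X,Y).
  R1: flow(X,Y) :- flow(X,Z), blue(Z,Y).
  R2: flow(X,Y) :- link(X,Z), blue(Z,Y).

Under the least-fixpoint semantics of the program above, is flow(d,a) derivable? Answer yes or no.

yes

round 1: derive flow(a,i) via R0 from link(a,i)
round 1: derive flow(c,d) via R0 from link(c,d)
round 1: derive flow(c,j) via R0 from link(c,j)
round 1: derive flow(d,i) via R0 from link(d,i)
round 1: derive flow(e,a) via R0 from link(e,a)
round 1: derive flow(e,c) via R0 from link(e,c)
round 1: derive flow(e,i) via R0 from link(e,i)
round 1: derive flow(g,g) via R0 from link(g,g)
round 1: derive flow(g,j) via R0 from link(g,j)
round 1: derive flow(j,d) via R0 from link(j,d)
round 1: derive flow(j,i) via R0 from link(j,i)
round 1: derive flow(j,j) via R0 from link(j,j)
round 1: derive flow(a,c) via R2 from link(a,i), blue(i,c)
round 1: derive flow(a,e) via R2 from link(a,i), blue(i,e)
round 1: derive flow(c,g) via R2 from link(c,d), blue(d,g)
round 1: derive flow(d,c) via R2 from link(d,i), blue(i,c)
round 1: derive flow(d,e) via R2 from link(d,i), blue(i,e)
round 1: derive flow(e,e) via R2 from link(e,i), blue(i,e)
round 1: derive flow(j,c) via R2 from link(j,i), blue(i,c)
round 1: derive flow(j,e) via R2 from link(j,i), blue(i,e)
round 1: derive flow(j,g) via R2 from link(j,d), blue(d,g)
round 2: derive flow(a,a) via R1 from flow(a,e), blue(e,a)
round 2: derive flow(d,a) via R1 from flow(d,e), blue(e,a)
round 2: derive flow(j,a) via R1 from flow(j,e), blue(e,a)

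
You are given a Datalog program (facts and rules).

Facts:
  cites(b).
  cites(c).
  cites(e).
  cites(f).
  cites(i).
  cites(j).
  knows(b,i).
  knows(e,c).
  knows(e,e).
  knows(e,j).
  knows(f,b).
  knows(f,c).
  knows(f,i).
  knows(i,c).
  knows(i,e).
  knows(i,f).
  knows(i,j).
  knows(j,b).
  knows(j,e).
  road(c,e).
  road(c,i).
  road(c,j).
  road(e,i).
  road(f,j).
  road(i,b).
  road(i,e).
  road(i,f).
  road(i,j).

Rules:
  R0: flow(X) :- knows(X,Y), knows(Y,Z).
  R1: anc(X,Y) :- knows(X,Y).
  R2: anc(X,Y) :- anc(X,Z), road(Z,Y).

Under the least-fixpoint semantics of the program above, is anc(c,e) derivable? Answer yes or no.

round 1: derive anc(b,i) via R1 from knows(b,i)
round 1: derive anc(e,c) via R1 from knows(e,c)
round 1: derive anc(e,e) via R1 from knows(e,e)
round 1: derive anc(e,j) via R1 from knows(e,j)
round 1: derive anc(f,b) via R1 from knows(f,b)
round 1: derive anc(f,c) via R1 from knows(f,c)
round 1: derive anc(f,i) via R1 from knows(f,i)
round 1: derive anc(i,c) via R1 from knows(i,c)
round 1: derive anc(i,e) via R1 from knows(i,e)
round 1: derive anc(i,f) via R1 from knows(i,f)
round 1: derive anc(i,j) via R1 from knows(i,j)
round 1: derive anc(j,b) via R1 from knows(j,b)
round 1: derive anc(j,e) via R1 from knows(j,e)
round 2: derive anc(b,b) via R2 from anc(b,i), road(i,b)
round 2: derive anc(b,e) via R2 from anc(b,i), road(i,e)
round 2: derive anc(b,f) via R2 from anc(b,i), road(i,f)
round 2: derive anc(b,j) via R2 from anc(b,i), road(i,j)
round 2: derive anc(e,i) via R2 from anc(e,c), road(c,i)
round 2: derive anc(f,e) via R2 from anc(f,c), road(c,e)
round 2: derive anc(f,f) via R2 from anc(f,i), road(i,f)
round 2: derive anc(f,j) via R2 from anc(f,c), road(c,j)
round 2: derive anc(i,i) via R2 from anc(i,c), road(c,i)
round 2: derive anc(j,i) via R2 from anc(j,e), road(e,i)
round 3: derive anc(e,b) via R2 from anc(e,i), road(i,b)
round 3: derive anc(e,f) via R2 from anc(e,i), road(i,f)
round 3: derive anc(i,b) via R2 from anc(i,i), road(i,b)
round 3: derive anc(j,f) via R2 from anc(j,i), road(i,f)
round 3: derive anc(j,j) via R2 from anc(j,i), road(i,j)

no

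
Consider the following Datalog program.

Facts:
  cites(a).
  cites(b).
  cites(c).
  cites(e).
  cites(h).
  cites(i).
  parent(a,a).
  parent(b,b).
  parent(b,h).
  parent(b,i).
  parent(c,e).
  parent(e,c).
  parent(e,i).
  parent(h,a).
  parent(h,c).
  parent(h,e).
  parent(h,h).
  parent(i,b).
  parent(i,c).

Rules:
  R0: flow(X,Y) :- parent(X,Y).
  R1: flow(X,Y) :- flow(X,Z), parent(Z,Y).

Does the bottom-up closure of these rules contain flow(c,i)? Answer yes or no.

yes

round 1: derive flow(a,a) via R0 from parent(a,a)
round 1: derive flow(b,b) via R0 from parent(b,b)
round 1: derive flow(b,h) via R0 from parent(b,h)
round 1: derive flow(b,i) via R0 from parent(b,i)
round 1: derive flow(c,e) via R0 from parent(c,e)
round 1: derive flow(e,c) via R0 from parent(e,c)
round 1: derive flow(e,i) via R0 from parent(e,i)
round 1: derive flow(h,a) via R0 from parent(h,a)
round 1: derive flow(h,c) via R0 from parent(h,c)
round 1: derive flow(h,e) via R0 from parent(h,e)
round 1: derive flow(h,h) via R0 from parent(h,h)
round 1: derive flow(i,b) via R0 from parent(i,b)
round 1: derive flow(i,c) via R0 from parent(i,c)
round 2: derive flow(b,a) via R1 from flow(b,h), parent(h,a)
round 2: derive flow(b,c) via R1 from flow(b,h), parent(h,c)
round 2: derive flow(b,e) via R1 from flow(b,h), parent(h,e)
round 2: derive flow(c,c) via R1 from flow(c,e), parent(e,c)
round 2: derive flow(c,i) via R1 from flow(c,e), parent(e,i)
round 2: derive flow(e,b) via R1 from flow(e,i), parent(i,b)
round 2: derive flow(e,e) via R1 from flow(e,c), parent(c,e)
round 2: derive flow(h,i) via R1 from flow(h,e), parent(e,i)
round 2: derive flow(i,e) via R1 from flow(i,c), parent(c,e)
round 2: derive flow(i,h) via R1 from flow(i,b), parent(b,h)
round 2: derive flow(i,i) via R1 from flow(i,b), parent(b,i)
round 3: derive flow(c,b) via R1 from flow(c,i), parent(i,b)
round 3: derive flow(e,h) via R1 from flow(e,b), parent(b,h)
round 3: derive flow(h,b) via R1 from flow(h,i), parent(i,b)
round 3: derive flow(i,a) via R1 from flow(i,h), parent(h,a)
round 4: derive flow(c,h) via R1 from flow(c,b), parent(b,h)
round 4: derive flow(e,a) via R1 from flow(e,h), parent(h,a)
round 5: derive flow(c,a) via R1 from flow(c,h), parent(h,a)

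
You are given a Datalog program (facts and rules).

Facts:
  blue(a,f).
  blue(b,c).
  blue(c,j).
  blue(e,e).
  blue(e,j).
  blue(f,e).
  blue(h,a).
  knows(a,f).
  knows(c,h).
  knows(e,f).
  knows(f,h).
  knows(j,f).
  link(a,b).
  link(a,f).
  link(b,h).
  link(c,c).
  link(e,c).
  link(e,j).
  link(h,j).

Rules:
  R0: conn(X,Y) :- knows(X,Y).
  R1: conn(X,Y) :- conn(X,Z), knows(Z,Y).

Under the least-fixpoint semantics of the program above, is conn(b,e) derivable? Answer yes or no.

no

round 1: derive conn(a,f) via R0 from knows(a,f)
round 1: derive conn(c,h) via R0 from knows(c,h)
round 1: derive conn(e,f) via R0 from knows(e,f)
round 1: derive conn(f,h) via R0 from knows(f,h)
round 1: derive conn(j,f) via R0 from knows(j,f)
round 2: derive conn(a,h) via R1 from conn(a,f), knows(f,h)
round 2: derive conn(e,h) via R1 from conn(e,f), knows(f,h)
round 2: derive conn(j,h) via R1 from conn(j,f), knows(f,h)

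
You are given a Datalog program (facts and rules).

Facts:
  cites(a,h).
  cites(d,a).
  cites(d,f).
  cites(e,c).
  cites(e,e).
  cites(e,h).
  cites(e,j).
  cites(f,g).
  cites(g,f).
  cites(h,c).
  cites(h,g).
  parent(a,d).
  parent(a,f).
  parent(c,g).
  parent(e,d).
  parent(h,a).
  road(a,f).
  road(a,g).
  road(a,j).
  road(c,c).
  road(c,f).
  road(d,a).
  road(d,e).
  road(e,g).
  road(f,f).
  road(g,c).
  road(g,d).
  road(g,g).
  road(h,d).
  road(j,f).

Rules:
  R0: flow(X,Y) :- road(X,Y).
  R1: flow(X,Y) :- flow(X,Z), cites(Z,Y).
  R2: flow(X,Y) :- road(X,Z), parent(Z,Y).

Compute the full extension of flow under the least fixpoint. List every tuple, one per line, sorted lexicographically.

round 1: derive flow(a,f) via R0 from road(a,f)
round 1: derive flow(a,g) via R0 from road(a,g)
round 1: derive flow(a,j) via R0 from road(a,j)
round 1: derive flow(c,c) via R0 from road(c,c)
round 1: derive flow(c,f) via R0 from road(c,f)
round 1: derive flow(d,a) via R0 from road(d,a)
round 1: derive flow(d,e) via R0 from road(d,e)
round 1: derive flow(e,g) via R0 from road(e,g)
round 1: derive flow(f,f) via R0 from road(f,f)
round 1: derive flow(g,c) via R0 from road(g,c)
round 1: derive flow(g,d) via R0 from road(g,d)
round 1: derive flow(g,g) via R0 from road(g,g)
round 1: derive flow(h,d) via R0 from road(h,d)
round 1: derive flow(j,f) via R0 from road(j,f)
round 1: derive flow(c,g) via R2 from road(c,c), parent(c,g)
round 1: derive flow(d,d) via R2 from road(d,a), parent(a,d)
round 1: derive flow(d,f) via R2 from road(d,a), parent(a,f)
round 2: derive flow(d,c) via R1 from flow(d,e), cites(e,c)
round 2: derive flow(d,g) via R1 from flow(d,f), cites(f,g)
round 2: derive flow(d,h) via R1 from flow(d,a), cites(a,h)
round 2: derive flow(d,j) via R1 from flow(d,e), cites(e,j)
round 2: derive flow(e,f) via R1 from flow(e,g), cites(g,f)
round 2: derive flow(f,g) via R1 from flow(f,f), cites(f,g)
round 2: derive flow(g,a) via R1 from flow(g,d), cites(d,a)
round 2: derive flow(g,f) via R1 from flow(g,d), cites(d,f)
round 2: derive flow(h,a) via R1 from flow(h,d), cites(d,a)
round 2: derive flow(h,f) via R1 from flow(h,d), cites(d,f)
round 2: derive flow(j,g) via R1 from flow(j,f), cites(f,g)
round 3: derive flow(g,h) via R1 from flow(g,a), cites(a,h)
round 3: derive flow(h,g) via R1 from flow(h,f), cites(f,g)
round 3: derive flow(h,h) via R1 from flow(h,a), cites(a,h)
round 4: derive flow(h,c) via R1 from flow(h,h), cites(h,c)

flow(a,f)
flow(a,g)
flow(a,j)
flow(c,c)
flow(c,f)
flow(c,g)
flow(d,a)
flow(d,c)
flow(d,d)
flow(d,e)
flow(d,f)
flow(d,g)
flow(d,h)
flow(d,j)
flow(e,f)
flow(e,g)
flow(f,f)
flow(f,g)
flow(g,a)
flow(g,c)
flow(g,d)
flow(g,f)
flow(g,g)
flow(g,h)
flow(h,a)
flow(h,c)
flow(h,d)
flow(h,f)
flow(h,g)
flow(h,h)
flow(j,f)
flow(j,g)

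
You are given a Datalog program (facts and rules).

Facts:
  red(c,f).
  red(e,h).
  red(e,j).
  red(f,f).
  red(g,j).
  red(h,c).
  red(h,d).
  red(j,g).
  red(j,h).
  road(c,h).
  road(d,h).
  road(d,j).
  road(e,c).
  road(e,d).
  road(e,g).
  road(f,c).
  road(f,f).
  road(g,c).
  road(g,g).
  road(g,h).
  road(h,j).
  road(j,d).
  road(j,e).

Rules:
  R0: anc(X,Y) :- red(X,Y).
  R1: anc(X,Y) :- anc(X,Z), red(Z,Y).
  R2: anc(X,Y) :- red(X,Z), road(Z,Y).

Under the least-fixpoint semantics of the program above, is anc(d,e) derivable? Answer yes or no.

no

round 1: derive anc(c,f) via R0 from red(c,f)
round 1: derive anc(e,h) via R0 from red(e,h)
round 1: derive anc(e,j) via R0 from red(e,j)
round 1: derive anc(f,f) via R0 from red(f,f)
round 1: derive anc(g,j) via R0 from red(g,j)
round 1: derive anc(h,c) via R0 from red(h,c)
round 1: derive anc(h,d) via R0 from red(h,d)
round 1: derive anc(j,g) via R0 from red(j,g)
round 1: derive anc(j,h) via R0 from red(j,h)
round 1: derive anc(c,c) via R2 from red(c,f), road(f,c)
round 1: derive anc(e,d) via R2 from red(e,j), road(j,d)
round 1: derive anc(e,e) via R2 from red(e,j), road(j,e)
round 1: derive anc(f,c) via R2 from red(f,f), road(f,c)
round 1: derive anc(g,d) via R2 from red(g,j), road(j,d)
round 1: derive anc(g,e) via R2 from red(g,j), road(j,e)
round 1: derive anc(h,h) via R2 from red(h,c), road(c,h)
round 1: derive anc(h,j) via R2 from red(h,d), road(d,j)
round 1: derive anc(j,c) via R2 from red(j,g), road(g,c)
round 1: derive anc(j,j) via R2 from red(j,h), road(h,j)
round 2: derive anc(e,c) via R1 from anc(e,h), red(h,c)
round 2: derive anc(e,g) via R1 from anc(e,j), red(j,g)
round 2: derive anc(g,g) via R1 from anc(g,j), red(j,g)
round 2: derive anc(g,h) via R1 from anc(g,e), red(e,h)
round 2: derive anc(h,f) via R1 from anc(h,c), red(c,f)
round 2: derive anc(h,g) via R1 from anc(h,j), red(j,g)
round 2: derive anc(j,d) via R1 from anc(j,h), red(h,d)
round 2: derive anc(j,f) via R1 from anc(j,c), red(c,f)
round 3: derive anc(e,f) via R1 from anc(e,c), red(c,f)
round 3: derive anc(g,c) via R1 from anc(g,h), red(h,c)
round 4: derive anc(g,f) via R1 from anc(g,c), red(c,f)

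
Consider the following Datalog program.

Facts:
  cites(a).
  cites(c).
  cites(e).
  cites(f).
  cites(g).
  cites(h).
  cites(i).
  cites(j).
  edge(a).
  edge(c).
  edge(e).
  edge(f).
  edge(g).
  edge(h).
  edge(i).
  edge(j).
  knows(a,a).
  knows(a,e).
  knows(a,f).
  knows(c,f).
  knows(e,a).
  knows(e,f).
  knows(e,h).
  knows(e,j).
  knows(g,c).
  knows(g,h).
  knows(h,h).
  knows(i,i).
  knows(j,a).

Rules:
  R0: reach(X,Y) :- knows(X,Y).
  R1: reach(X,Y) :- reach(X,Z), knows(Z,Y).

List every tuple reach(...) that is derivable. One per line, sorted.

round 1: derive reach(a,a) via R0 from knows(a,a)
round 1: derive reach(a,e) via R0 from knows(a,e)
round 1: derive reach(a,f) via R0 from knows(a,f)
round 1: derive reach(c,f) via R0 from knows(c,f)
round 1: derive reach(e,a) via R0 from knows(e,a)
round 1: derive reach(e,f) via R0 from knows(e,f)
round 1: derive reach(e,h) via R0 from knows(e,h)
round 1: derive reach(e,j) via R0 from knows(e,j)
round 1: derive reach(g,c) via R0 from knows(g,c)
round 1: derive reach(g,h) via R0 from knows(g,h)
round 1: derive reach(h,h) via R0 from knows(h,h)
round 1: derive reach(i,i) via R0 from knows(i,i)
round 1: derive reach(j,a) via R0 from knows(j,a)
round 2: derive reach(a,h) via R1 from reach(a,e), knows(e,h)
round 2: derive reach(a,j) via R1 from reach(a,e), knows(e,j)
round 2: derive reach(e,e) via R1 from reach(e,a), knows(a,e)
round 2: derive reach(g,f) via R1 from reach(g,c), knows(c,f)
round 2: derive reach(j,e) via R1 from reach(j,a), knows(a,e)
round 2: derive reach(j,f) via R1 from reach(j,a), knows(a,f)
round 3: derive reach(j,h) via R1 from reach(j,e), knows(e,h)
round 3: derive reach(j,j) via R1 from reach(j,e), knows(e,j)

reach(a,a)
reach(a,e)
reach(a,f)
reach(a,h)
reach(a,j)
reach(c,f)
reach(e,a)
reach(e,e)
reach(e,f)
reach(e,h)
reach(e,j)
reach(g,c)
reach(g,f)
reach(g,h)
reach(h,h)
reach(i,i)
reach(j,a)
reach(j,e)
reach(j,f)
reach(j,h)
reach(j,j)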